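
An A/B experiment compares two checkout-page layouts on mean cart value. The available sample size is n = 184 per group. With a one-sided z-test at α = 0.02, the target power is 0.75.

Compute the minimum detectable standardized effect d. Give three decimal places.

Required noncentrality: δ = z_{0.02} + z_{0.25} = 2.054 + 0.674 = 2.728.
δ = d·√(n/2) ⇒ d = δ/√(n/2) = 2.728/√(184/2) = 0.2844.

d ≈ 0.284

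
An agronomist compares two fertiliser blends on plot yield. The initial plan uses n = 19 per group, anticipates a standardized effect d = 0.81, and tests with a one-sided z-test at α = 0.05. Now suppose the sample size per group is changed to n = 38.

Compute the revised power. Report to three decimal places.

With n = 38 per group: δ = d·√(n/2) = 0.81 × √(38/2) = 3.5307. Critical value z_{0.05} = 1.645.
Revised power = P(Z > 1.645 − δ) = Φ(1.886) = 0.9703.

Power ≈ 0.970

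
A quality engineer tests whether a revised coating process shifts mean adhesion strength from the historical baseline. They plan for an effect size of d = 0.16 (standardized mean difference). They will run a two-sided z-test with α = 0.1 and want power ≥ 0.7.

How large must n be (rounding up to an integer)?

Set Φ(δ − 1.645) = 0.7; then δ − 1.645 = Φ⁻¹(0.7) = 0.524, giving δ = 2.169.
(Ignoring the negligible lower-tail rejection probability gives the usual closed-form inversion.)
δ = d·√n ⇒ n = (δ/d)² = (2.169 / 0.16)² = 183.81.
Rounding up, n = 184.

n = 184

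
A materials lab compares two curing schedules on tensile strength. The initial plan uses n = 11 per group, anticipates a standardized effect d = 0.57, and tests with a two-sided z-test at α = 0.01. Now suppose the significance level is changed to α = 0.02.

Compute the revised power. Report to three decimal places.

δ = d·√(n/2) = 0.57 × √(11/2) = 1.3368 (unchanged). New critical value: z_{0.01} = 2.326.
Revised power = Φ(δ − 2.326) + Φ(−δ − 2.326) = Φ(-0.990) + Φ(-3.663) = 0.1612 + 0.0001 = 0.1613.

Power ≈ 0.161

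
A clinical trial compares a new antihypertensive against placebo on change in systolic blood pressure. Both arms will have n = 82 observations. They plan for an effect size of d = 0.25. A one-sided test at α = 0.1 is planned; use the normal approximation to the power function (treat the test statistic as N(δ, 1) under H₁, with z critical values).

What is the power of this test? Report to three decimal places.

Power ≈ 0.625

Noncentrality parameter: δ = d·√(n/2) = 0.25 × √(82/2) = 1.6008
One-sided α = 0.1 → critical value z_{0.1} = 1.282.
Power = Φ(δ − 1.282) = Φ(0.319) = 0.6252.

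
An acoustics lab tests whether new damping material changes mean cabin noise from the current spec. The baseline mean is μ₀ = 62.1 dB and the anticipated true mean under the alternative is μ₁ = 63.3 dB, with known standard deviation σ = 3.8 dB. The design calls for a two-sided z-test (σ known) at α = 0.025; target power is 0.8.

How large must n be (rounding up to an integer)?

n = 96

Standardized effect: d = |μ₁ − μ₀| / σ = |63.3 − 62.1| / 3.8 = 0.3158
For power 0.8 need Φ(δ − z_{0.0125}) = 0.8, so δ = z_{0.0125} + z_{0.20} = 2.241 + 0.842 = 3.083.
(The Φ(−δ − z_{α/2}) term is vanishingly small for δ > 0 and is dropped in the standard sample-size formula.)
δ = d·√n ⇒ n = (δ/d)² = (3.083 / 0.3158)² = 95.31.
Rounding up, n = 96.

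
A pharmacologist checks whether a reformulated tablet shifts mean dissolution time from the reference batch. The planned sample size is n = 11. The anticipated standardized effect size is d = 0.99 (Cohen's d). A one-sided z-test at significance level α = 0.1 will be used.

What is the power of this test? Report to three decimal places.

Noncentrality parameter: δ = d·√n = 0.99 × √11 = 3.2835
One-sided α = 0.1 → critical value z_{0.1} = 1.282.
Power = P(Z > 1.282 − δ) = Φ(2.002) = 0.9774.

Power ≈ 0.977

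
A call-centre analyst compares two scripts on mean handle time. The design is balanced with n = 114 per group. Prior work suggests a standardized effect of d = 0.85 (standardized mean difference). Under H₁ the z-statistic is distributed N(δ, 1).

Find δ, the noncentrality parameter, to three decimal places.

δ = d·√(n/2) = 0.85 × √(114/2) = 6.4174

δ ≈ 6.417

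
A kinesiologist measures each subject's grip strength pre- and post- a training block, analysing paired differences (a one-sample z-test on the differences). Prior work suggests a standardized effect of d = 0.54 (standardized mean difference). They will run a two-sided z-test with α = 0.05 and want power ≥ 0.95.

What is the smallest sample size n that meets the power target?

n = 45

Set Φ(δ − 1.960) = 0.95; then δ − 1.960 = Φ⁻¹(0.95) = 1.645, giving δ = 3.605.
(For δ > 0 the lower-tail rejection region contributes negligibly to power, so the one-term inversion is standard.)
δ = d·√n ⇒ n = (δ/d)² = (3.605 / 0.54)² = 44.56.
Rounding up, n = 45.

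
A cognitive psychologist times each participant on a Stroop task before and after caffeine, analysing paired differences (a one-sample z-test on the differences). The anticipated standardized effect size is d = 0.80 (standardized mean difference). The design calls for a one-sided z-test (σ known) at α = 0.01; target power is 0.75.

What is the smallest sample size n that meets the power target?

Set Φ(δ − 2.326) = 0.75; then δ − 2.326 = Φ⁻¹(0.75) = 0.674, giving δ = 3.001.
δ = d·√n ⇒ n = (δ/d)² = (3.001 / 0.80)² = 14.07.
Rounding up, n = 15.

n = 15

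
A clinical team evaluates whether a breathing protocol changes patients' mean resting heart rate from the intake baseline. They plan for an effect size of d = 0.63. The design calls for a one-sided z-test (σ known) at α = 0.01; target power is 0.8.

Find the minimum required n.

n = 26

Set Φ(δ − 2.326) = 0.8; then δ − 2.326 = Φ⁻¹(0.8) = 0.842, giving δ = 3.168.
δ = d·√n ⇒ n = (δ/d)² = (3.168 / 0.63)² = 25.29.
Round up to the next whole unit.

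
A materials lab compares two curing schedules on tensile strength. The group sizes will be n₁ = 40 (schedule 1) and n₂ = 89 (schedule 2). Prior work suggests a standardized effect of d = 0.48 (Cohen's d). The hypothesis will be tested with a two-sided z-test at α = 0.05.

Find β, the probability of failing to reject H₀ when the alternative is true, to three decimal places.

β ≈ 0.287

Noncentrality parameter: δ = d / √(1/n₁ + 1/n₂) = 0.48 / √(1/40 + 1/89) = 2.5216
Two-sided α = 0.05 → critical value z_{0.025} = 1.960.
Power = Φ(δ − 1.960) + Φ(−δ − 1.960) = Φ(0.562) + Φ(-4.482) = 0.7128 + 0.0000 = 0.7128.
Type II error: β = 1 − power = 1 − 0.7128 = 0.2872.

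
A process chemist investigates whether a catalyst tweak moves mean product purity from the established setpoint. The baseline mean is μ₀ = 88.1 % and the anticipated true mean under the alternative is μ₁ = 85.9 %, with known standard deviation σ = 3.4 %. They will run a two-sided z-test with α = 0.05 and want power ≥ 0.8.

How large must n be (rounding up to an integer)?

n = 19

Standardized effect: d = |μ₁ − μ₀| / σ = |85.9 − 88.1| / 3.4 = 0.6471
Set Φ(δ − 1.960) = 0.8; then δ − 1.960 = Φ⁻¹(0.8) = 0.842, giving δ = 2.802.
(The Φ(−δ − z_{α/2}) term is vanishingly small for δ > 0 and is dropped in the standard sample-size formula.)
δ = d·√n ⇒ n = (δ/d)² = (2.802 / 0.6471)² = 18.75.
Rounding up, n = 19.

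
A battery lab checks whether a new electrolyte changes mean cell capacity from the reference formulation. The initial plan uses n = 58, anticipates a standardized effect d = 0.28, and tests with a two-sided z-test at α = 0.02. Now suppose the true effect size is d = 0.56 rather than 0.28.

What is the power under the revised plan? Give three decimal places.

With d = 0.56: δ = d·√n = 0.56 × √58 = 4.2648. Critical value z_{0.01} = 2.326.
Revised power = Φ(δ − 2.326) + Φ(−δ − 2.326) = Φ(1.938) + Φ(-6.591) = 0.9737 + 0.0000 = 0.9737.

Power ≈ 0.974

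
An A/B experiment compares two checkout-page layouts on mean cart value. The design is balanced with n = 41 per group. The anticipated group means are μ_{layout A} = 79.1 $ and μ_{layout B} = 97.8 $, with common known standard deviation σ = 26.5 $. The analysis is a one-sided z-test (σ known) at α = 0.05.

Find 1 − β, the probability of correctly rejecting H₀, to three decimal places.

Standardized effect: d = |μ_{layout A} − μ_{layout B}| / σ = |79.1 − 97.8| / 26.5 = 0.7057
Noncentrality parameter: δ = d·√(n/2) = 0.7057 × √(41/2) = 3.1950
One-sided α = 0.05 → critical value z_{0.05} = 1.645.
Power = P(Z > 1.645 − δ) = Φ(1.550) = 0.9394.

Power ≈ 0.939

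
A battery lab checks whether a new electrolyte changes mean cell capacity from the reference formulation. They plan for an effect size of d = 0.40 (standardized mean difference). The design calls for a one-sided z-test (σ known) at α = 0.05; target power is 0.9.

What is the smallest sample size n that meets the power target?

For power 0.9 need Φ(δ − z_{0.05}) = 0.9, so δ = z_{0.05} + z_{0.10} = 1.645 + 1.282 = 2.926.
δ = d·√n ⇒ n = (δ/d)² = (2.926 / 0.40)² = 53.52.
Rounding up, n = 54.

n = 54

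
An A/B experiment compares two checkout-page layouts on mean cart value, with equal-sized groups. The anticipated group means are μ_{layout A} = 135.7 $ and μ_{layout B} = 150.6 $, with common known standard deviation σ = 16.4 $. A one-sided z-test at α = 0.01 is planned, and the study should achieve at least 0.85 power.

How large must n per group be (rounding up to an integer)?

n = 28 per group

Standardized effect: d = |μ_{layout A} − μ_{layout B}| / σ = |135.7 − 150.6| / 16.4 = 0.9085
Set Φ(δ − 2.326) = 0.85; then δ − 2.326 = Φ⁻¹(0.85) = 1.036, giving δ = 3.363.
δ = d·√(n/2) ⇒ n = 2(δ/d)² = 2 × (3.363 / 0.9085)² = 27.40.
Rounding up, n = 28 per group.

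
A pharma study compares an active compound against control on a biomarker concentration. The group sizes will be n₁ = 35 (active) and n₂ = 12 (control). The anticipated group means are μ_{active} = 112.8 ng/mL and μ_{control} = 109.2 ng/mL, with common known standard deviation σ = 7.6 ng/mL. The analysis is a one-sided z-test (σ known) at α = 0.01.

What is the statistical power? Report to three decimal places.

Power ≈ 0.181

Standardized effect: d = |μ_{active} − μ_{control}| / σ = |112.8 − 109.2| / 7.6 = 0.4737
Noncentrality parameter: δ = d / √(1/n₁ + 1/n₂) = 0.4737 / √(1/35 + 1/12) = 1.4160
One-sided α = 0.01 → critical value z_{0.01} = 2.326.
Power = Φ(δ − 2.326) = Φ(-0.910) = 0.1813.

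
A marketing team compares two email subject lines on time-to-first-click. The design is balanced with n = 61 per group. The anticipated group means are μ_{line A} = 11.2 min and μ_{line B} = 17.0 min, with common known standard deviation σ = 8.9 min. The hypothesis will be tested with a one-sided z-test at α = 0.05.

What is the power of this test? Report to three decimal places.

Power ≈ 0.975

Standardized effect: d = |μ_{line A} − μ_{line B}| / σ = |11.2 − 17.0| / 8.9 = 0.6517
Noncentrality parameter: δ = d·√(n/2) = 0.6517 × √(61/2) = 3.5991
Critical value for a one-sided test at α = 0.05: z_α = 1.645.
Power = P(Z > 1.645 − δ) = Φ(1.954) = 0.9747.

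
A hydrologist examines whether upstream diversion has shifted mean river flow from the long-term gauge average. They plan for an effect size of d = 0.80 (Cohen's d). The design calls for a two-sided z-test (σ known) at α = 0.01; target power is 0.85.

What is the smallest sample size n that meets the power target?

n = 21

Set Φ(δ − 2.576) = 0.85; then δ − 2.576 = Φ⁻¹(0.85) = 1.036, giving δ = 3.612.
(For δ > 0 the lower-tail rejection region contributes negligibly to power, so the one-term inversion is standard.)
δ = d·√n ⇒ n = (δ/d)² = (3.612 / 0.80)² = 20.39.
Rounding up, n = 21.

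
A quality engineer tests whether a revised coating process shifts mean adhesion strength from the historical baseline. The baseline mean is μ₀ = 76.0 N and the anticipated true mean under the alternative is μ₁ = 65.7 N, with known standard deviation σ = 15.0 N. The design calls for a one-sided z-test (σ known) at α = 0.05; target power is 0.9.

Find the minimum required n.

n = 19

Standardized effect: d = |μ₁ − μ₀| / σ = |65.7 − 76.0| / 15.0 = 0.6867
Set Φ(δ − 1.645) = 0.9; then δ − 1.645 = Φ⁻¹(0.9) = 1.282, giving δ = 2.926.
δ = d·√n ⇒ n = (δ/d)² = (2.926 / 0.6867)² = 18.16.
Round up to the next whole unit.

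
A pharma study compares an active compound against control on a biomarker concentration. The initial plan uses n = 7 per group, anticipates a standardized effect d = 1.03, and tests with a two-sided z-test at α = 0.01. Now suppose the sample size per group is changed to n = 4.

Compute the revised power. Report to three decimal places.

Power ≈ 0.132

With n = 4 per group: δ = d·√(n/2) = 1.03 × √(4/2) = 1.4566. Critical value z_{0.005} = 2.576.
Revised power = Φ(δ − 2.576) + Φ(−δ − 2.576) = Φ(-1.119) + Φ(-4.032) = 0.1315 + 0.0000 = 0.1316.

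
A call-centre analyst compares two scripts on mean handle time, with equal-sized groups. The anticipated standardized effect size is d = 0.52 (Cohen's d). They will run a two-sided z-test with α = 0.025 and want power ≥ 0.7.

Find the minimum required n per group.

For power 0.7 need Φ(δ − z_{0.0125}) = 0.7, so δ = z_{0.0125} + z_{0.30} = 2.241 + 0.524 = 2.766.
(The Φ(−δ − z_{α/2}) term is vanishingly small for δ > 0 and is dropped in the standard sample-size formula.)
δ = d·√(n/2) ⇒ n = 2(δ/d)² = 2 × (2.766 / 0.52)² = 56.58.
Rounding up, n = 57 per group.

n = 57 per group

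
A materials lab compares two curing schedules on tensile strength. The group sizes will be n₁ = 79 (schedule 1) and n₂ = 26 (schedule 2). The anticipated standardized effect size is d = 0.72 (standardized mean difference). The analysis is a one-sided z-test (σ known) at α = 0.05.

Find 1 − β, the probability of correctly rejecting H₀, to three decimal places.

Noncentrality parameter: δ = d / √(1/n₁ + 1/n₂) = 0.72 / √(1/79 + 1/26) = 3.1845
Critical value for a one-sided test at α = 0.05: z_α = 1.645.
Power = Φ(δ − 1.645) = Φ(1.540) = 0.9382.

Power ≈ 0.938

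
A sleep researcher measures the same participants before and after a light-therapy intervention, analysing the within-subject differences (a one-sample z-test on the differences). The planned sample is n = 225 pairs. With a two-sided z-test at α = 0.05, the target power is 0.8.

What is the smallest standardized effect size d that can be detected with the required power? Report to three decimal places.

d ≈ 0.187

Required noncentrality: δ = z_{0.025} + z_{0.20} = 1.960 + 0.842 = 2.802.
(The second rejection-region term Φ(−δ − z_{α/2}) is negligible and dropped.)
δ = d·√n ⇒ d = δ/√n = 2.802/√225 = 0.1868.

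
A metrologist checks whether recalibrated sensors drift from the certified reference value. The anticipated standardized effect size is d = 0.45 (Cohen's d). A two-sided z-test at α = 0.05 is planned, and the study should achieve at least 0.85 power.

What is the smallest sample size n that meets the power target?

For power 0.85 need Φ(δ − z_{0.025}) = 0.85, so δ = z_{0.025} + z_{0.15} = 1.960 + 1.036 = 2.996.
(The Φ(−δ − z_{α/2}) term is vanishingly small for δ > 0 and is dropped in the standard sample-size formula.)
δ = d·√n ⇒ n = (δ/d)² = (2.996 / 0.45)² = 44.34.
Rounding up, n = 45.

n = 45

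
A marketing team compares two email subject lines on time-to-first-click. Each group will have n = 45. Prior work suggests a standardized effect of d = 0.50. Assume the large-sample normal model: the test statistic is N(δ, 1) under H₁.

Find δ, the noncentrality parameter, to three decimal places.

The noncentrality parameter scales effect size by the design's sample-size factor: δ = d·√(n/2) = 0.50 × √(45/2) = 2.3717

δ ≈ 2.372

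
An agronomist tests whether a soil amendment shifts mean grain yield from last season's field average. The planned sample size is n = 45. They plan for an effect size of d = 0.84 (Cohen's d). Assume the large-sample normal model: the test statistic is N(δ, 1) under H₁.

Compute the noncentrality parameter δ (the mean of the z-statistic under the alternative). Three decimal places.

δ = d·√n = 0.84 × √45 = 5.6349

δ ≈ 5.635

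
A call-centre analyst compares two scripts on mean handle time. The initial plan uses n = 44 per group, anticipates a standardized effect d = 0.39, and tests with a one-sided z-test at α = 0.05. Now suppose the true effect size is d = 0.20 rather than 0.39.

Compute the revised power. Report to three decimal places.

Power ≈ 0.240

With d = 0.20: δ = d·√(n/2) = 0.20 × √(44/2) = 0.9381. Critical value z_{0.05} = 1.645.
Revised power = P(Z > 1.645 − δ) = Φ(-0.707) = 0.2399.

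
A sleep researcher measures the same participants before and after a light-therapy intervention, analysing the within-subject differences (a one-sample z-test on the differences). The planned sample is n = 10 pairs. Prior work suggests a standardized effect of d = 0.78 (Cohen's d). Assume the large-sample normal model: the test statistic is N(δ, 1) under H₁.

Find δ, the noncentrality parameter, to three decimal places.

δ ≈ 2.467

The noncentrality parameter scales effect size by the design's sample-size factor: δ = d·√n = 0.78 × √10 = 2.4666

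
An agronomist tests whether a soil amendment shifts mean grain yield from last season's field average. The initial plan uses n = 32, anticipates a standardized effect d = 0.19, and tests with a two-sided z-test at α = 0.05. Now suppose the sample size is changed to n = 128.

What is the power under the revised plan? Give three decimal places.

Power ≈ 0.575

With n = 128: δ = d·√n = 0.19 × √128 = 2.1496. Critical value z_{0.025} = 1.960.
Revised power = Φ(δ − 1.960) + Φ(−δ − 1.960) = Φ(0.190) + Φ(-4.110) = 0.5752 + 0.0000 = 0.5752.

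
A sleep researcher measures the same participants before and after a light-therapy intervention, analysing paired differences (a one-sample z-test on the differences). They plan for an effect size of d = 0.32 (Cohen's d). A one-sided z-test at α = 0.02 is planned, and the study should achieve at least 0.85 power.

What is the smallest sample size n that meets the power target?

n = 94

For power 0.85 need Φ(δ − z_{0.02}) = 0.85, so δ = z_{0.02} + z_{0.15} = 2.054 + 1.036 = 3.090.
δ = d·√n ⇒ n = (δ/d)² = (3.090 / 0.32)² = 93.25.
Round up to the next whole unit.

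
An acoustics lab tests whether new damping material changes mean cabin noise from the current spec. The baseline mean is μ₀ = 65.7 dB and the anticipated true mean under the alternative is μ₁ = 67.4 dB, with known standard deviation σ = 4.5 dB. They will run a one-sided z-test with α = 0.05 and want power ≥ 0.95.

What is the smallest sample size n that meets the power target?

Standardized effect: d = |μ₁ − μ₀| / σ = |67.4 − 65.7| / 4.5 = 0.3778
For power 0.95 need Φ(δ − z_{0.05}) = 0.95, so δ = z_{0.05} + z_{0.05} = 1.645 + 1.645 = 3.290.
δ = d·√n ⇒ n = (δ/d)² = (3.290 / 0.3778)² = 75.83.
Round up to the next whole unit.

n = 76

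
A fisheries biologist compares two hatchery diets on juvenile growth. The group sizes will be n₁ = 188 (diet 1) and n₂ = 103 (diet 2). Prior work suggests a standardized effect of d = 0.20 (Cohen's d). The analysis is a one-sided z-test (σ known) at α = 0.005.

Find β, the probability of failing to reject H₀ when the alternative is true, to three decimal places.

Noncentrality parameter: δ = d / √(1/n₁ + 1/n₂) = 0.20 / √(1/188 + 1/103) = 1.6315
One-sided α = 0.005 → critical value z_{0.005} = 2.576.
Power = P(Z > 2.576 − δ) = Φ(-0.944) = 0.1725.
Type II error: β = 1 − power = 1 − 0.1725 = 0.8275.

β ≈ 0.828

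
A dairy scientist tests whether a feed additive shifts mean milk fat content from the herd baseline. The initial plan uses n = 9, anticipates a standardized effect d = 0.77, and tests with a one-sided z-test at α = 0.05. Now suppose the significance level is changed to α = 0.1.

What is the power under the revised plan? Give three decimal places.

δ = d·√n = 0.77 × √9 = 2.3100 (unchanged). New critical value: z_{0.1} = 1.282.
Revised power = P(Z > 1.282 − δ) = Φ(1.028) = 0.8481.

Power ≈ 0.848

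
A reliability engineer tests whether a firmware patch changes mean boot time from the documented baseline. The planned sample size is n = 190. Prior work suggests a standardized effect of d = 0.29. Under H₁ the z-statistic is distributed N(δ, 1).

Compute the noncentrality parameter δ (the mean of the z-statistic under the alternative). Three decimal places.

δ ≈ 3.997

The noncentrality parameter scales effect size by the design's sample-size factor: δ = d·√n = 0.29 × √190 = 3.9974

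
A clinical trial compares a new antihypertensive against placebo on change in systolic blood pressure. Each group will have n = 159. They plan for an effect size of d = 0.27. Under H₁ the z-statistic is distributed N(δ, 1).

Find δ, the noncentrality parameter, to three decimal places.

δ = d·√(n/2) = 0.27 × √(159/2) = 2.4074

δ ≈ 2.407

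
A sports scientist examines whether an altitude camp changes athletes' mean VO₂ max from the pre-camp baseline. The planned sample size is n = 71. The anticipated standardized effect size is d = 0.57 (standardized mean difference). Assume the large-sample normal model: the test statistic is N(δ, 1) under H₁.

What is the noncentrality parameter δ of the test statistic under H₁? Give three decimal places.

δ = d·√n = 0.57 × √71 = 4.8029

δ ≈ 4.803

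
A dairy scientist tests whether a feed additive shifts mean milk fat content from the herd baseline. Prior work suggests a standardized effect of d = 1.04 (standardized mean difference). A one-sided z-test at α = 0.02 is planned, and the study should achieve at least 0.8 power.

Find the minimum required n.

n = 8

Set Φ(δ − 2.054) = 0.8; then δ − 2.054 = Φ⁻¹(0.8) = 0.842, giving δ = 2.895.
δ = d·√n ⇒ n = (δ/d)² = (2.895 / 1.04)² = 7.75.
Rounding up, n = 8.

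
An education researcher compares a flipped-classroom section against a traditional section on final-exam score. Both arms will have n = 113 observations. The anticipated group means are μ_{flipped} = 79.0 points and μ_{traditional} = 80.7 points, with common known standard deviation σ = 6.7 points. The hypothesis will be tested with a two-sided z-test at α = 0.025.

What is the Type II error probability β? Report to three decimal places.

β ≈ 0.631

Standardized effect: d = |μ_{flipped} − μ_{traditional}| / σ = |79.0 − 80.7| / 6.7 = 0.2537
Noncentrality parameter: δ = d·√(n/2) = 0.2537 × √(113/2) = 1.9072
Critical value for a two-sided test at α = 0.025: z_{α/2} = 2.241.
Power = Φ(δ − 2.241) + Φ(−δ − 2.241) = Φ(-0.334) + Φ(-4.149) = 0.3691 + 0.0000 = 0.3691.
Type II error: β = 1 − power = 1 − 0.3691 = 0.6309.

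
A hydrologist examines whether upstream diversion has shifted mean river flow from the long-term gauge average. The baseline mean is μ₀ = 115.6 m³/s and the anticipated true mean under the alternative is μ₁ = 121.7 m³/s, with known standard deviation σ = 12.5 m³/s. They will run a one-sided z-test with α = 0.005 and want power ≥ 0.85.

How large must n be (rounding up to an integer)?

Standardized effect: d = |μ₁ − μ₀| / σ = |121.7 − 115.6| / 12.5 = 0.4880
For power 0.85 need Φ(δ − z_{0.005}) = 0.85, so δ = z_{0.005} + z_{0.15} = 2.576 + 1.036 = 3.612.
δ = d·√n ⇒ n = (δ/d)² = (3.612 / 0.4880)² = 54.79.
Round up to the next whole unit.

n = 55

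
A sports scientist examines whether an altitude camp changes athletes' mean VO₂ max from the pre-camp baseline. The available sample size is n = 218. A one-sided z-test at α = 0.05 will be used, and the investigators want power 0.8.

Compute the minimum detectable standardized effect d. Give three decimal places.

Need Φ(δ − 1.645) = 0.8, so δ = 1.645 + 0.842 = 2.486.
δ = d·√n ⇒ d = δ/√n = 2.486/√218 = 0.1684.

d ≈ 0.168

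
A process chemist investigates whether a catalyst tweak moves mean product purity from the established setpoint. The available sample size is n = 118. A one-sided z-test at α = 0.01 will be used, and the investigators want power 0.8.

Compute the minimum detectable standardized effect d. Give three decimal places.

Need Φ(δ − 2.326) = 0.8, so δ = 2.326 + 0.842 = 3.168.
δ = d·√n ⇒ d = δ/√n = 3.168/√118 = 0.2916.

d ≈ 0.292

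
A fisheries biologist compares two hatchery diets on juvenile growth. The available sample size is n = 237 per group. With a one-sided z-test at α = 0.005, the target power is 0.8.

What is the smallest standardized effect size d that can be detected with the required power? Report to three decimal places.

Required noncentrality: δ = z_{0.005} + z_{0.20} = 2.576 + 0.842 = 3.417.
δ = d·√(n/2) ⇒ d = δ/√(n/2) = 3.417/√(237/2) = 0.3139.

d ≈ 0.314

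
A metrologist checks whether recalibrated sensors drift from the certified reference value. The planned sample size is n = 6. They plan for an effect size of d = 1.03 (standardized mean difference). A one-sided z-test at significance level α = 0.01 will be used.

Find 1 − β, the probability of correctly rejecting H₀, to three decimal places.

Power ≈ 0.578

Noncentrality parameter: δ = d·√n = 1.03 × √6 = 2.5230
Critical value for a one-sided test at α = 0.01: z_α = 2.326.
Power = P(Z > 2.326 − δ) = Φ(0.197) = 0.5779.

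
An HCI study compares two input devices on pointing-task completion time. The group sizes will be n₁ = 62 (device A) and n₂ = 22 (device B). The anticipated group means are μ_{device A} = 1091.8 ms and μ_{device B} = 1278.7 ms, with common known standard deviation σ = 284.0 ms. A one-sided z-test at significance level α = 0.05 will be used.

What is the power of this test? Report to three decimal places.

Power ≈ 0.843

Standardized effect: d = |μ_{device A} − μ_{device B}| / σ = |1091.8 − 1278.7| / 284.0 = 0.6581
Noncentrality parameter: λ = d / √(1/n₁ + 1/n₂) = 0.6581 / √(1/62 + 1/22) = 2.6519
One-sided α = 0.05 → critical value z_{0.05} = 1.645.
Power = P(Z > 1.645 − λ) = Φ(1.007) = 0.8430.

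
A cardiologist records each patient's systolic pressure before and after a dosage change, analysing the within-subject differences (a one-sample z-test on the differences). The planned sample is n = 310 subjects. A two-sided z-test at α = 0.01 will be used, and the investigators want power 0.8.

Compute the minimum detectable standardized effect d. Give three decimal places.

d ≈ 0.194

Required noncentrality: δ = z_{0.005} + z_{0.20} = 2.576 + 0.842 = 3.417.
(Lower-tail contribution to power is negligible for δ > 0.)
δ = d·√n ⇒ d = δ/√n = 3.417/√310 = 0.1941.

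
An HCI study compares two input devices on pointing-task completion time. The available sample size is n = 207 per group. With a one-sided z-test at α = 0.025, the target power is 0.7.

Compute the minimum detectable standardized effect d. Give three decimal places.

Need Φ(δ − 1.960) = 0.7, so δ = 1.960 + 0.524 = 2.484.
δ = d·√(n/2) ⇒ d = δ/√(n/2) = 2.484/√(207/2) = 0.2442.

d ≈ 0.244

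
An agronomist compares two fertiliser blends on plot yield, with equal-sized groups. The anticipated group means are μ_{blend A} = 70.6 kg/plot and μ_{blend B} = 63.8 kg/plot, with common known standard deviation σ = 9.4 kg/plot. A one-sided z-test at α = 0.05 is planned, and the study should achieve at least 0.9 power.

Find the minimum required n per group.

n = 33 per group

Standardized effect: d = |μ_{blend A} − μ_{blend B}| / σ = |70.6 − 63.8| / 9.4 = 0.7234
For power 0.9 need Φ(δ − z_{0.05}) = 0.9, so δ = z_{0.05} + z_{0.10} = 1.645 + 1.282 = 2.926.
δ = d·√(n/2) ⇒ n = 2(δ/d)² = 2 × (2.926 / 0.7234)² = 32.73.
Round up to the next whole unit.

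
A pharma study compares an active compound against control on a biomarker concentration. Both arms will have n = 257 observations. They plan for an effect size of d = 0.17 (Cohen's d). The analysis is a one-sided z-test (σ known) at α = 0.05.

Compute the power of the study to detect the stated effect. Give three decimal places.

Noncentrality parameter: δ = d·√(n/2) = 0.17 × √(257/2) = 1.9271
One-sided α = 0.05 → critical value z_{0.05} = 1.645.
Power = P(Z > 1.645 − δ) = Φ(0.282) = 0.6111.

Power ≈ 0.611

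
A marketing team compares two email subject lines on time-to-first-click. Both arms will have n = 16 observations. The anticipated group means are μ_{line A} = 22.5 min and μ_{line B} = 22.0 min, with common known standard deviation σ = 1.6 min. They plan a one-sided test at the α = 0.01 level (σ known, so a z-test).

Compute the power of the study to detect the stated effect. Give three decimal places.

Power ≈ 0.075

Standardized effect: d = |μ_{line A} − μ_{line B}| / σ = |22.5 − 22.0| / 1.6 = 0.3125
Noncentrality parameter: δ = d·√(n/2) = 0.3125 × √(16/2) = 0.8839
One-sided α = 0.01 → critical value z_{0.01} = 2.326.
Power = Φ(δ − 2.326) = Φ(-1.442) = 0.0746.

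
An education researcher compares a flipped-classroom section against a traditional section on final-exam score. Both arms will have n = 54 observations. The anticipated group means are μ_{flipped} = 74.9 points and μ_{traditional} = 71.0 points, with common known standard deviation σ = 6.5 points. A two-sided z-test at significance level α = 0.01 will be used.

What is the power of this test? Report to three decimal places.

Power ≈ 0.706

Standardized effect: d = |μ_{flipped} − μ_{traditional}| / σ = |74.9 − 71.0| / 6.5 = 0.6000
Noncentrality parameter: δ = d·√(n/2) = 0.6000 × √(54/2) = 3.1177
Two-sided α = 0.01 → critical value z_{0.005} = 2.576.
Power = Φ(δ − 2.576) + Φ(−δ − 2.576) = Φ(0.542) + Φ(-5.694) = 0.7060 + 0.0000 = 0.7060.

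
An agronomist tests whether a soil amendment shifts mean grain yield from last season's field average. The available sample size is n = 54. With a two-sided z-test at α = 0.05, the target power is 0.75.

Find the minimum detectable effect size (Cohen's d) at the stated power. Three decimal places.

Required noncentrality: δ = z_{0.025} + z_{0.25} = 1.960 + 0.674 = 2.634.
(Lower-tail contribution to power is negligible for δ > 0.)
δ = d·√n ⇒ d = δ/√n = 2.634/√54 = 0.3585.

d ≈ 0.359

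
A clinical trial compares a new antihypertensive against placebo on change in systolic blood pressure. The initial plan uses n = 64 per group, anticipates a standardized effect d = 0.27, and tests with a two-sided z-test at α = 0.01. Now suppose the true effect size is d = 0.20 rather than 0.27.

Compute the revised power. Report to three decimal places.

With d = 0.20: δ = d·√(n/2) = 0.20 × √(64/2) = 1.1314. Critical value z_{0.005} = 2.576.
Revised power = Φ(δ − 2.576) + Φ(−δ − 2.576) = Φ(-1.444) + Φ(-3.707) = 0.0743 + 0.0001 = 0.0744.

Power ≈ 0.074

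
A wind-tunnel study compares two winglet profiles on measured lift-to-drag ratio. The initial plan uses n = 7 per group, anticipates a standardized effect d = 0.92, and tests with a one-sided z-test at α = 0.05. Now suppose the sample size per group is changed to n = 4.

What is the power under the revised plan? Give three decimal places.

With n = 4 per group: δ = d·√(n/2) = 0.92 × √(4/2) = 1.3011. Critical value z_{0.05} = 1.645.
Revised power = P(Z > 1.645 − δ) = Φ(-0.344) = 0.3655.

Power ≈ 0.366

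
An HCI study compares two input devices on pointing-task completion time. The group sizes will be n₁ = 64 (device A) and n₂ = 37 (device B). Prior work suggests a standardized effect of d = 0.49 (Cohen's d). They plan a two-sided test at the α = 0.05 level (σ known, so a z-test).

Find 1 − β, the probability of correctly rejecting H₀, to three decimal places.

Noncentrality parameter: δ = d / √(1/n₁ + 1/n₂) = 0.49 / √(1/64 + 1/37) = 2.3726
Critical value for a two-sided test at α = 0.05: z_{α/2} = 1.960.
Power = Φ(δ − 1.960) + Φ(−δ − 1.960) = Φ(0.413) + Φ(-4.333) = 0.6601 + 0.0000 = 0.6601.

Power ≈ 0.660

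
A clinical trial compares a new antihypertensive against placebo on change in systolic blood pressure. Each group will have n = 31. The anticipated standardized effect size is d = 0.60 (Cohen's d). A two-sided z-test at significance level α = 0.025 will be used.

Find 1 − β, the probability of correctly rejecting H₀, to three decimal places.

Power ≈ 0.548

Noncentrality parameter: δ = d·√(n/2) = 0.60 × √(31/2) = 2.3622
Two-sided α = 0.025 → critical value z_{0.0125} = 2.241.
Power = Φ(δ − 2.241) + Φ(−δ − 2.241) = Φ(0.121) + Φ(-4.604) = 0.5481 + 0.0000 = 0.5481.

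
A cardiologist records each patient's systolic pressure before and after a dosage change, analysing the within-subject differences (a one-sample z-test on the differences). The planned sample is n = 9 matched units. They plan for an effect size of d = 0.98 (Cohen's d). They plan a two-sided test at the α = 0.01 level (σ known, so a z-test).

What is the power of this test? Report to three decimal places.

Noncentrality parameter: δ = d·√n = 0.98 × √9 = 2.9400
Two-sided α = 0.01 → critical value z_{0.005} = 2.576.
Power = Φ(δ − 2.576) + Φ(−δ − 2.576) = Φ(0.364) + Φ(-5.516) = 0.6421 + 0.0000 = 0.6421.

Power ≈ 0.642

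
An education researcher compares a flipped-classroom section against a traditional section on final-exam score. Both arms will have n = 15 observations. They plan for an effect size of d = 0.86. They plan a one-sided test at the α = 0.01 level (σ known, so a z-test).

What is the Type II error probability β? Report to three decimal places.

Noncentrality parameter: λ = d·√(n/2) = 0.86 × √(15/2) = 2.3552
One-sided α = 0.01 → critical value z_{0.01} = 2.326.
Power = Φ(λ − 2.326) = Φ(0.029) = 0.5115.
Type II error: β = 1 − power = 1 − 0.5115 = 0.4885.

β ≈ 0.488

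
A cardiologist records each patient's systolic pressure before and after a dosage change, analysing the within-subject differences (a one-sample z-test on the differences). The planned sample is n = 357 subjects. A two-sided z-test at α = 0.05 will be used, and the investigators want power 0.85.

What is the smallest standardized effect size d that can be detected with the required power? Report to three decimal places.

Required noncentrality: δ = z_{0.025} + z_{0.15} = 1.960 + 1.036 = 2.996.
(The second rejection-region term Φ(−δ − z_{α/2}) is negligible and dropped.)
δ = d·√n ⇒ d = δ/√n = 2.996/√357 = 0.1586.

d ≈ 0.159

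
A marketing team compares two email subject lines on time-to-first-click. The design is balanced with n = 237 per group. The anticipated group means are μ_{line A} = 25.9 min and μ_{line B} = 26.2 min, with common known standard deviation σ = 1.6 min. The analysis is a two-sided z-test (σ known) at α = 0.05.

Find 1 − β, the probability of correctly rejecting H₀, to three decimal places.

Power ≈ 0.532

Standardized effect: d = |μ_{line A} − μ_{line B}| / σ = |25.9 − 26.2| / 1.6 = 0.1875
Noncentrality parameter: λ = d·√(n/2) = 0.1875 × √(237/2) = 2.0411
Critical value for a two-sided test at α = 0.05: z_{α/2} = 1.960.
Power = Φ(λ − 1.960) + Φ(−λ − 1.960) = Φ(0.081) + Φ(-4.001) = 0.5323 + 0.0000 = 0.5324.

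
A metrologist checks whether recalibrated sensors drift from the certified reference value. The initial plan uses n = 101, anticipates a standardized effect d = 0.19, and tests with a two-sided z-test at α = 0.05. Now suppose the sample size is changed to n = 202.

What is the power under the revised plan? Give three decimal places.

With n = 202: δ = d·√n = 0.19 × √202 = 2.7004. Critical value z_{0.025} = 1.960.
Revised power = Φ(δ − 1.960) + Φ(−δ − 1.960) = Φ(0.740) + Φ(-4.660) = 0.7705 + 0.0000 = 0.7705.

Power ≈ 0.770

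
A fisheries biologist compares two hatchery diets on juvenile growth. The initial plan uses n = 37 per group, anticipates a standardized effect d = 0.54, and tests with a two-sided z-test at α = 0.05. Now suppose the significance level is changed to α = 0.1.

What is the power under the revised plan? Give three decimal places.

Power ≈ 0.751

δ = d·√(n/2) = 0.54 × √(37/2) = 2.3226 (unchanged). New critical value: z_{0.05} = 1.645.
Revised power = Φ(δ − 1.645) + Φ(−δ − 1.645) = Φ(0.678) + Φ(-3.967) = 0.7510 + 0.0000 = 0.7511.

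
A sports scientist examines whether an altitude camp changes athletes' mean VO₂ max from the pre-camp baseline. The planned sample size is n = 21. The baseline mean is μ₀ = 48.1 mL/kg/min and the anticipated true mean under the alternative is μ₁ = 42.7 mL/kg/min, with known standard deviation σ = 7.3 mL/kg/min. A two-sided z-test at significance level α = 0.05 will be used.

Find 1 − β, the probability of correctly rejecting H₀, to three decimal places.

Power ≈ 0.924

Standardized effect: d = |μ₁ − μ₀| / σ = |42.7 − 48.1| / 7.3 = 0.7397
Noncentrality parameter: δ = d·√n = 0.7397 × √21 = 3.3899
Critical value for a two-sided test at α = 0.05: z_{α/2} = 1.960.
Power = Φ(δ − 1.960) + Φ(−δ − 1.960) = Φ(1.430) + Φ(-5.350) = 0.9236 + 0.0000 = 0.9236.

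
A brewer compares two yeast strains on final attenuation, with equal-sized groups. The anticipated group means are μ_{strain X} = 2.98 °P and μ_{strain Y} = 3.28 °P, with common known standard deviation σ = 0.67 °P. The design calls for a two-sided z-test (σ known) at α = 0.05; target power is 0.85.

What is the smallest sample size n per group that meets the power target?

Standardized effect: d = |μ_{strain X} − μ_{strain Y}| / σ = |2.98 − 3.28| / 0.67 = 0.4478
For power 0.85 need Φ(δ − z_{0.025}) = 0.85, so δ = z_{0.025} + z_{0.15} = 1.960 + 1.036 = 2.996.
(The Φ(−δ − z_{α/2}) term is vanishingly small for δ > 0 and is dropped in the standard sample-size formula.)
δ = d·√(n/2) ⇒ n = 2(δ/d)² = 2 × (2.996 / 0.4478)² = 89.56.
Round up to the next whole unit.

n = 90 per group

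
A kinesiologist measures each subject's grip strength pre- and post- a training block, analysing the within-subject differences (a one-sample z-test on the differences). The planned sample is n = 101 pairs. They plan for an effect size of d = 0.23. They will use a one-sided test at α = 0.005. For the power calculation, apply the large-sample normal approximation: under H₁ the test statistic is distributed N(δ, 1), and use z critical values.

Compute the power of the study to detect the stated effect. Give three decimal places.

Power ≈ 0.396

Noncentrality parameter: δ = d·√n = 0.23 × √101 = 2.3115
Critical value for a one-sided test at α = 0.005: z_α = 2.576.
Power = Φ(δ − 2.576) = Φ(-0.264) = 0.3958.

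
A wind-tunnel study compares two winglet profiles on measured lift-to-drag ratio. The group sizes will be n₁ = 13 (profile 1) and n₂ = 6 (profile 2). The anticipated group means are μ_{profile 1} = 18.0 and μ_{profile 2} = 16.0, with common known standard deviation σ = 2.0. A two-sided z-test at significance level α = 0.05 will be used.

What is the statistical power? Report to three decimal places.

Standardized effect: d = |μ_{profile 1} − μ_{profile 2}| / σ = |18.0 − 16.0| / 2.0 = 1.0000
Noncentrality parameter: δ = d / √(1/n₁ + 1/n₂) = 1.0000 / √(1/13 + 1/6) = 2.0261
Two-sided α = 0.05 → critical value z_{0.025} = 1.960.
Power = Φ(δ − 1.960) + Φ(−δ − 1.960) = Φ(0.066) + Φ(-3.986) = 0.5264 + 0.0000 = 0.5264.

Power ≈ 0.526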